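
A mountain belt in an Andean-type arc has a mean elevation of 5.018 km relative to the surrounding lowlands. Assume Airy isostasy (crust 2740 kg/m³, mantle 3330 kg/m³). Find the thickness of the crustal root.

In Airy isostatic equilibrium: the weight of the topography is balanced by the buoyancy of the root, ρ_c h = (ρ_m − ρ_c) r.
r = h · ρ_c / (ρ_m − ρ_c) = 5.018 km × 2740 / (3330 − 2740) = 23.3 km.

23.3 km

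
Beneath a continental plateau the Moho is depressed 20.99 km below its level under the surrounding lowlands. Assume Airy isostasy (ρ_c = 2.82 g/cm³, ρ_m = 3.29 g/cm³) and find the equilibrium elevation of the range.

3.5 km

In Airy isostatic equilibrium: ρ_c h = (ρ_m − ρ_c) r.
h = r (ρ_m − ρ_c) / ρ_c = 20.99 km × (3.29 − 2.82) / 2.82 = 3.5 km.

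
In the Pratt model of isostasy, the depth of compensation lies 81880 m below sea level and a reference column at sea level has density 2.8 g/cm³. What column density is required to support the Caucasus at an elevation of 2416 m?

Pratt balance: ρ_ref D = ρ (D + h).
ρ = ρ_ref D/(D + h) = 2.8 × 81880 m/(81880 m + 2416 m) = 2.72 g/cm³.

2.72 g/cm³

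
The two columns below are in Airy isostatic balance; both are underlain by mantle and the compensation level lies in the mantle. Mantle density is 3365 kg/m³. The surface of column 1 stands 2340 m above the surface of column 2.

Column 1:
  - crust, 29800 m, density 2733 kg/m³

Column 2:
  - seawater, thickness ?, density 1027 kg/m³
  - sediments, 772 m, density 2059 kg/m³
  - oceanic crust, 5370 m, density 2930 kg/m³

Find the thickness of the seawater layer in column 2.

3260 m

Take the compensation level at the base of the deeper column (depth z_c below the surface of column 1) and equate Σ ρ_i t_i down to z_c; mantle fills any gap and the z_c terms cancel.
Column 1: 29800×2733 + (z_c − 29800)×3365
Column 2: 2340×0 + x×1027 + 772×2059 + 5370×2930 + (z_c − 2340 − 6142 − x)×3365
The z_c×3365 term appears on both sides and cancels. Collect the known terms of each column as K = Σ(ρt)_known − 3365 × (depth of known layers): K_1 = 81443400 − 3365×29800 = −18833600; K_2 = 17323648 − 3365×(2340 + 6142) = −11218282.
Balance: K_1 = K_2 − x×(3365 − 1027), so x = (K_2 − K_1)/(3365 − 1027) = 7615320/2338 = 3260 m.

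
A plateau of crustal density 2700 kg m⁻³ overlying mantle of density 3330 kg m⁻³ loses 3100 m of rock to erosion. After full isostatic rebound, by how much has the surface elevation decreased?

586 m

Rebound u = e ρ_c/ρ_m = 3100 m × 2700/3330 = 2514 m.
Net surface drop = e − u = 3100 m − 2514 m = e (ρ_m − ρ_c)/ρ_m = 586 m.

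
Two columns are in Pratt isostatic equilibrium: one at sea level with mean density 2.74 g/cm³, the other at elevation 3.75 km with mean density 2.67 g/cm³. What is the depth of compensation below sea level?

ρ_ref D = ρ (D + h) → D (ρ_ref − ρ) = ρ h.
D = ρ h/(ρ_ref − ρ) = 2.67 × 3.75 km/(2.74 − 2.67) = 143 km.

143 km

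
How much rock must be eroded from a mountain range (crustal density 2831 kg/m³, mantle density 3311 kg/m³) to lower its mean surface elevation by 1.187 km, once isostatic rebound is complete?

Net drop Δ = e − u = e − e ρ_c/ρ_m = e (ρ_m − ρ_c)/ρ_m.
e = Δ ρ_m/(ρ_m − ρ_c) = 1.187 km × 3311/480 = 8.19 km.

8.19 km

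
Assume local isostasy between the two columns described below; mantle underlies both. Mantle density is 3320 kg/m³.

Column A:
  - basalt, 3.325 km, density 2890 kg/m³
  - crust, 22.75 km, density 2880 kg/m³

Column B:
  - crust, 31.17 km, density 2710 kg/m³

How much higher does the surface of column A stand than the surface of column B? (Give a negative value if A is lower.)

−2.28 km

For any compensation level in the mantle, the mantle terms cancel and isostasy reduces to e = (Σt_A − Σt_B) − (Σ(ρt)_A − Σ(ρt)_B) / ρ_m.
Σt_A = 26.075 km; Σt_B = 31.17 km; Σ(ρt)_A = 75129.25; Σ(ρt)_B = 84470.7 (in km·kg/m³).
e = (26.075 − 31.17) − (75129.25 − 84470.7) / 3320 = −2.28 km.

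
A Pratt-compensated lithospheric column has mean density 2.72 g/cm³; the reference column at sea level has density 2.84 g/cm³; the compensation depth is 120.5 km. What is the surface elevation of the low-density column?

5.32 km

ρ_ref D = ρ (D + h) → h = D (ρ_ref − ρ)/ρ.
h = 120.5 km × (2.84 − 2.72)/2.72 = 5.32 km.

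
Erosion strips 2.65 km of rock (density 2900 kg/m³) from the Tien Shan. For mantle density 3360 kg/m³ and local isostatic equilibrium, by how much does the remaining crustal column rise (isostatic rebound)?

2.29 km

Unloading: uplift u = e ρ_c/ρ_m = 2.65 km × 2900/3360 = 2.29 km.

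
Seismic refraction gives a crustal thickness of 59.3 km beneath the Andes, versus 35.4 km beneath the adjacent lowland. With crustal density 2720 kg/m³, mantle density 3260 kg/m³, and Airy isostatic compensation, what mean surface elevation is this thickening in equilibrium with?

3.96 km

Excess crust Δ = 59.3 km − 35.4 km = 23.9 km, split between elevation h and root r with h + r = Δ.
Airy balance ρ_c h = (ρ_m − ρ_c) r gives r = h ρ_c/(ρ_m − ρ_c), so h (1 + ρ_c/(ρ_m − ρ_c)) = Δ, i.e. h = Δ (ρ_m − ρ_c)/ρ_m.
h = 23.9 km × 540/3260 = 3.96 km.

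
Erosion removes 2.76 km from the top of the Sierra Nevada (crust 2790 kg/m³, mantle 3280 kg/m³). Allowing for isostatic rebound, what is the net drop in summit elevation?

0.412 km

Rebound u = e ρ_c/ρ_m = 2.76 km × 2790/3280 = 2.348 km.
Net surface drop = e − u = 2.76 km − 2.348 km = e (ρ_m − ρ_c)/ρ_m = 0.412 km.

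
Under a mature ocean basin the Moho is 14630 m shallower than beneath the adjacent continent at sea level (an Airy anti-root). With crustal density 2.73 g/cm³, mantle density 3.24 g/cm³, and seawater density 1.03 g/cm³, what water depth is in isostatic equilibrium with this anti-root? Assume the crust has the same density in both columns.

4390 m

Replacing a thickness d of crust by seawater at the top must be balanced by replacing crust with mantle at the base: d (ρ_c − ρ_w) = a (ρ_m − ρ_c).
d = a (ρ_m − ρ_c)/(ρ_c − ρ_w) = 14630 m × 0.51/1.7 = 4390 m.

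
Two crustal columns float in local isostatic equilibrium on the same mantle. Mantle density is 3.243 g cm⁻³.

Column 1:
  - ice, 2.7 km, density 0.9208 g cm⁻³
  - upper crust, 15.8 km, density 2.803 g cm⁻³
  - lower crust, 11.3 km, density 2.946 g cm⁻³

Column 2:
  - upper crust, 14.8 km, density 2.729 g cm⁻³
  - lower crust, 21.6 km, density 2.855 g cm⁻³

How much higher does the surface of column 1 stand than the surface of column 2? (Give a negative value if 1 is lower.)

For any compensation level in the mantle, the mantle terms cancel and isostasy reduces to e = (Σt_1 − Σt_2) − (Σ(ρt)_1 − Σ(ρt)_2) / ρ_m.
Σt_1 = 29.8 km; Σt_2 = 36.4 km; Σ(ρt)_1 = 80.06336; Σ(ρt)_2 = 102.0572 (in km·g cm⁻³).
e = (29.8 − 36.4) − (80.06336 − 102.0572) / 3.243 = 0.182 km.

0.182 km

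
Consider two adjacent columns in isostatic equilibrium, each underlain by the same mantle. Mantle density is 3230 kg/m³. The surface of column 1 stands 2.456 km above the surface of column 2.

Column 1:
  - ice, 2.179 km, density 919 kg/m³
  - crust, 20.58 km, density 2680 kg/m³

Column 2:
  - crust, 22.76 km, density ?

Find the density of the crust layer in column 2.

Take the compensation level at the base of the deeper column (depth z_c below the surface of column 1) and equate Σ ρ_i t_i down to z_c; mantle fills any gap and the z_c terms cancel.
Column 1: 2.179×919 + 20.58×2680 + (z_c − 22.759)×3230
Column 2: 2.456×0 + 22.76×ρ + (z_c − 2.456 − 22.76)×3230
The z_c×3230 term appears on both sides and cancels. Collect the known terms of each column as K = Σ(ρt)_known − 3230 × (depth of known layers): K_1 = 57156.901 − 3230×22.759 = −16354.669; K_2 = 0 − 3230×(2.456 + 22.76) = −81447.68.
Balance: K_1 = K_2 + 22.76×ρ, so ρ = (K_1 − K_2)/22.76 = 65093/22.76 = 2860 kg/m³.

2860 kg/m³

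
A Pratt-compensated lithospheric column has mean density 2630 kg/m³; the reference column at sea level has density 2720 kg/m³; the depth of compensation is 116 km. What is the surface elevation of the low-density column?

3.97 km

ρ_ref D = ρ (D + h) → h = D (ρ_ref − ρ)/ρ.
h = 116 km × (2720 − 2630)/2630 = 3.97 km.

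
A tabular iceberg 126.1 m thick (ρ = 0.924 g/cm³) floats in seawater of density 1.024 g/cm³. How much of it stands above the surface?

12.3 m

Floating equilibrium: submerged depth d = t ρ_obj/ρ_fluid = 126.1 m × 0.924/1.024 = 113.8 m.
Freeboard = t − d = 126.1 m − 113.8 m = 12.3 m.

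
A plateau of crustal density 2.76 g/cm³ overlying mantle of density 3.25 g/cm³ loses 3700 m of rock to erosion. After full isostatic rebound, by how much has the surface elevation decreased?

Rebound u = e ρ_c/ρ_m = 3700 m × 2.76/3.25 = 3142 m.
Net surface drop = e − u = 3700 m − 3142 m = e (ρ_m − ρ_c)/ρ_m = 558 m.

558 m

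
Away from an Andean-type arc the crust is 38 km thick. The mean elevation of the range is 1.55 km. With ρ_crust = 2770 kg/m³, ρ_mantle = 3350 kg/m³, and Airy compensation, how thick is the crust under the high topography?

47 km

Root depth r = h ρ_c / (ρ_m − ρ_c) = 1.55 km × 2770 / 580 = 7.403 km.
Total thickness = T + h + r = 38 km + 1.55 km + 7.403 km = 47 km.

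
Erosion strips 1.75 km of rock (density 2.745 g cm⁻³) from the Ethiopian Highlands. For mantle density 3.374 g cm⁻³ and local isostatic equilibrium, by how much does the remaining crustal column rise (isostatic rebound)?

1.42 km

Unloading: uplift u = e ρ_c/ρ_m = 1.75 km × 2.745/3.374 = 1.42 km.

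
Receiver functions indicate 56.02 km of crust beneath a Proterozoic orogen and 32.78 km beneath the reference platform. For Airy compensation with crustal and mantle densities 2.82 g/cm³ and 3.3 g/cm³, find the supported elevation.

Excess crust Δ = 56.02 km − 32.78 km = 23.24 km, split between elevation h and root r with h + r = Δ.
Airy balance ρ_c h = (ρ_m − ρ_c) r gives r = h ρ_c/(ρ_m − ρ_c), so h (1 + ρ_c/(ρ_m − ρ_c)) = Δ, i.e. h = Δ (ρ_m − ρ_c)/ρ_m.
h = 23.24 km × 0.48/3.3 = 3.38 km.

3.38 km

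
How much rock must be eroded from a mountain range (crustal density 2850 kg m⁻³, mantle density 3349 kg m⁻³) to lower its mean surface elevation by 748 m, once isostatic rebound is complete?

Net drop Δ = e − u = e − e ρ_c/ρ_m = e (ρ_m − ρ_c)/ρ_m.
e = Δ ρ_m/(ρ_m − ρ_c) = 748 m × 3349/499 = 5020 m.

5020 m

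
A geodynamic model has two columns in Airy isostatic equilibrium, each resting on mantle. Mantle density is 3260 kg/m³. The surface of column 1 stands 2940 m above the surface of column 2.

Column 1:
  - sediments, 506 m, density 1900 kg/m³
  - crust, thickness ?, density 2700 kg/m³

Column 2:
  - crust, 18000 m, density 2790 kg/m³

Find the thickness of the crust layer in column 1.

31000 m

Take the compensation level at the base of the deeper column (depth z_c below the surface of column 1) and equate Σ ρ_i t_i down to z_c; mantle fills any gap and the z_c terms cancel.
Column 1: 506×1900 + x×2700 + (z_c − 506 − x)×3260
Column 2: 2940×0 + 18000×2790 + (z_c − 2940 − 18000)×3260
The z_c×3260 term appears on both sides and cancels. Collect the known terms of each column as K = Σ(ρt)_known − 3260 × (depth of known layers): K_1 = 961400 − 3260×506 = −688160; K_2 = 50220000 − 3260×(2940 + 18000) = −18044400.
Balance: K_1 − x×(3260 − 2700) = K_2, so x = (K_1 − K_2)/(3260 − 2700) = 17356200/560 = 31000 m.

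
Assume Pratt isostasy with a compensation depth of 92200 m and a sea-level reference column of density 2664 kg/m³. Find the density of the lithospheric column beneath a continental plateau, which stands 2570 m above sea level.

Pratt balance: ρ_ref D = ρ (D + h).
ρ = ρ_ref D/(D + h) = 2664 × 92200 m/(92200 m + 2570 m) = 2590 kg/m³.

2590 kg/m³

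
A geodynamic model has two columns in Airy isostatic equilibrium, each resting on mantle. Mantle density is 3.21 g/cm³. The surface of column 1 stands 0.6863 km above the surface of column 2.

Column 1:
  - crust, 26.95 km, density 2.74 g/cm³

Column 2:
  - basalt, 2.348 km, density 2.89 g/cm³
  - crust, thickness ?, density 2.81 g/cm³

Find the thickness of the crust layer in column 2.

Take the compensation level at the base of the deeper column (depth z_c below the surface of column 1) and equate Σ ρ_i t_i down to z_c; mantle fills any gap and the z_c terms cancel.
Column 1: 26.95×2.74 + (z_c − 26.95)×3.21
Column 2: 0.6863×0 + 2.348×2.89 + x×2.81 + (z_c − 0.6863 − 2.348 − x)×3.21
The z_c×3.21 term appears on both sides and cancels. Collect the known terms of each column as K = Σ(ρt)_known − 3.21 × (depth of known layers): K_1 = 73.843 − 3.21×26.95 = −12.6665; K_2 = 6.78572 − 3.21×(0.6863 + 2.348) = −2.954383.
Balance: K_1 = K_2 − x×(3.21 − 2.81), so x = (K_2 − K_1)/(3.21 − 2.81) = 9.71212/0.4 = 24.3 km.

24.3 km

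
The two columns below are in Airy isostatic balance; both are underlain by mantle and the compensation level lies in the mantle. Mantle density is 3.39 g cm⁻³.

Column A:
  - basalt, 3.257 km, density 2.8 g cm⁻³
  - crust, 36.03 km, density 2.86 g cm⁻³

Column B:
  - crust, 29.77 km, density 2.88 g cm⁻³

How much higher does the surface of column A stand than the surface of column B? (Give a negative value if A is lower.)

1.72 km

For any compensation level in the mantle, the mantle terms cancel and isostasy reduces to e = (Σt_A − Σt_B) − (Σ(ρt)_A − Σ(ρt)_B) / ρ_m.
Σt_A = 39.287 km; Σt_B = 29.77 km; Σ(ρt)_A = 112.1654; Σ(ρt)_B = 85.7376 (in km·g cm⁻³).
e = (39.287 − 29.77) − (112.1654 − 85.7376) / 3.39 = 1.72 km.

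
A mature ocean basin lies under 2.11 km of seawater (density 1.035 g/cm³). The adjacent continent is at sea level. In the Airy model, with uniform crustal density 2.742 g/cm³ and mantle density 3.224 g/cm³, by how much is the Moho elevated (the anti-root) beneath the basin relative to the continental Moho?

In Airy isostatic equilibrium: replacing crust with seawater at the top is compensated by replacing crust with mantle at the base: d (ρ_c − ρ_w) = a (ρ_m − ρ_c).
a = d (ρ_c − ρ_w)/(ρ_m − ρ_c) = 2.11 km × 1.707/0.482 = 7.47 km.

7.47 km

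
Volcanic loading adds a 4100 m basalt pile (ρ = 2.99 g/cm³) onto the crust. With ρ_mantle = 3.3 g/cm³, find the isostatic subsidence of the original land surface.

Subaerial loading: s = t ρ_load / ρ_m.
s = 4100 m × 2.99/3.3 = 3710 m.

3710 m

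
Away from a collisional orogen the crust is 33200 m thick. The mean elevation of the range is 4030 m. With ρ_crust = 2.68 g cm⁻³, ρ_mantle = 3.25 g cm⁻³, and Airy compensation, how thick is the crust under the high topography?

Root depth r = h ρ_c / (ρ_m − ρ_c) = 4030 m × 2.68 / 0.57 = 18950 m.
Total thickness = T + h + r = 33200 m + 4030 m + 18950 m = 56200 m.

56200 m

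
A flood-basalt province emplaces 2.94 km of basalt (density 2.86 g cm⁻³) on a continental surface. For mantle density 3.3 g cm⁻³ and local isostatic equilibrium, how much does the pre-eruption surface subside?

Subaerial loading: s = t ρ_load / ρ_m.
s = 2.94 km × 2.86/3.3 = 2.55 km.

2.55 km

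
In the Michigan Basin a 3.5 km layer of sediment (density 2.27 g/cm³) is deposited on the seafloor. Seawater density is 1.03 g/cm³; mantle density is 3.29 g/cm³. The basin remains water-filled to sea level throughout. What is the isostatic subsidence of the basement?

Submarine loading: the sediment displaces seawater, and the subsidence is in turn flooded, so s (ρ_m − ρ_w) = t (ρ_sed − ρ_w).
s = 3.5 km × (2.27 − 1.03) / (3.29 − 1.03) = 1.92 km.

1.92 km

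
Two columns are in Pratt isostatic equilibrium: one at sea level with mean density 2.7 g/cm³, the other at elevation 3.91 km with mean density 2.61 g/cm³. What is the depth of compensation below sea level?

113 km

ρ_ref D = ρ (D + h) → D (ρ_ref − ρ) = ρ h.
D = ρ h/(ρ_ref − ρ) = 2.61 × 3.91 km/(2.7 − 2.61) = 113 km.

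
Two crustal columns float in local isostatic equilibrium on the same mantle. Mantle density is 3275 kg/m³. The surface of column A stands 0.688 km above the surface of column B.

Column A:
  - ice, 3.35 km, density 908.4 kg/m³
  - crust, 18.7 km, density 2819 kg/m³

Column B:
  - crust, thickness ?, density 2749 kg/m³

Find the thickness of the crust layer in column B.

Take the compensation level at the base of the deeper column (depth z_c below the surface of column A) and equate Σ ρ_i t_i down to z_c; mantle fills any gap and the z_c terms cancel.
Column A: 3.35×908.4 + 18.7×2819 + (z_c − 22.05)×3275
Column B: 0.688×0 + x×2749 + (z_c − 0.688 − 0 − x)×3275
The z_c×3275 term appears on both sides and cancels. Collect the known terms of each column as K = Σ(ρt)_known − 3275 × (depth of known layers): K_A = 55758.44 − 3275×22.05 = −16455.31; K_B = 0 − 3275×(0.688 + 0) = −2253.2.
Balance: K_A = K_B − x×(3275 − 2749), so x = (K_B − K_A)/(3275 − 2749) = 14202.1/526 = 27 km.

27 km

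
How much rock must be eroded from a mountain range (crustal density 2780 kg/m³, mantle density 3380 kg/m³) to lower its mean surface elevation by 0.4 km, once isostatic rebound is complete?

2.25 km

Net drop Δ = e − u = e − e ρ_c/ρ_m = e (ρ_m − ρ_c)/ρ_m.
e = Δ ρ_m/(ρ_m − ρ_c) = 0.4 km × 3380/600 = 2.25 km.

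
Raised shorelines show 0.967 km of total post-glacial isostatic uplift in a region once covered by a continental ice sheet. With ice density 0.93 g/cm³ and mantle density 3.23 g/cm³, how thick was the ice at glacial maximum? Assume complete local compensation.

3.36 km

u = t ρ_ice/ρ_m → t = u ρ_m/ρ_ice = 0.967 km × 3.23/0.93 = 3.36 km.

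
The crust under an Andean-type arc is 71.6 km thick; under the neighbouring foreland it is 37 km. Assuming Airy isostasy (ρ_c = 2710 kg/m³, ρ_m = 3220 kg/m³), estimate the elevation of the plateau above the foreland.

5.48 km

Excess crust Δ = 71.6 km − 37 km = 34.6 km, split between elevation h and root r with h + r = Δ.
Airy balance ρ_c h = (ρ_m − ρ_c) r gives r = h ρ_c/(ρ_m − ρ_c), so h (1 + ρ_c/(ρ_m − ρ_c)) = Δ, i.e. h = Δ (ρ_m − ρ_c)/ρ_m.
h = 34.6 km × 510/3220 = 5.48 km.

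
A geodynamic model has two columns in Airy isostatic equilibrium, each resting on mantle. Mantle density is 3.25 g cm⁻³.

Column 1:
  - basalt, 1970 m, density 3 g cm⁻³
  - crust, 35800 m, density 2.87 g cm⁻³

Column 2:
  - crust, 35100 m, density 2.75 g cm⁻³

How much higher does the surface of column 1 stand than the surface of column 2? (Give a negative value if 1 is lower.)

−1060 m

For any compensation level in the mantle, the mantle terms cancel and isostasy reduces to e = (Σt_1 − Σt_2) − (Σ(ρt)_1 − Σ(ρt)_2) / ρ_m.
Σt_1 = 37770 m; Σt_2 = 35100 m; Σ(ρt)_1 = 108656; Σ(ρt)_2 = 96525 (in m·g cm⁻³).
e = (37770 − 35100) − (108656 − 96525) / 3.25 = −1060 m.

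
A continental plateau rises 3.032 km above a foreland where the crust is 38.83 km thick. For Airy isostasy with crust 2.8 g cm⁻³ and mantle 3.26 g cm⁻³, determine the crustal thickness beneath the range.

Root depth r = h ρ_c / (ρ_m − ρ_c) = 3.032 km × 2.8 / 0.46 = 18.46 km.
Total thickness = T + h + r = 38.83 km + 3.032 km + 18.46 km = 60.3 km.

60.3 km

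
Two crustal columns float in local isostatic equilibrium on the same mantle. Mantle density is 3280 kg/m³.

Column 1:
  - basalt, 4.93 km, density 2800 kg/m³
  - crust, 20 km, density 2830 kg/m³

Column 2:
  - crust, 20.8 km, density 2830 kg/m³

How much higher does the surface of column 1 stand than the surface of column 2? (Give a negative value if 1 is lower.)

For any compensation level in the mantle, the mantle terms cancel and isostasy reduces to e = (Σt_1 − Σt_2) − (Σ(ρt)_1 − Σ(ρt)_2) / ρ_m.
Σt_1 = 24.93 km; Σt_2 = 20.8 km; Σ(ρt)_1 = 70404; Σ(ρt)_2 = 58864 (in km·kg/m³).
e = (24.93 − 20.8) − (70404 − 58864) / 3280 = 0.612 km.

0.612 km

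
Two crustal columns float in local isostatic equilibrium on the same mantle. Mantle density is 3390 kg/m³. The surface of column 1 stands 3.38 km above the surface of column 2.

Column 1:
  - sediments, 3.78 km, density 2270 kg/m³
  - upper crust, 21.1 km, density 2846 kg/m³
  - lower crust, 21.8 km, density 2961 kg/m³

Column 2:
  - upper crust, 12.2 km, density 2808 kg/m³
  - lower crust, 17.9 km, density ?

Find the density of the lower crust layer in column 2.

Take the compensation level at the base of the deeper column (depth z_c below the surface of column 1) and equate Σ ρ_i t_i down to z_c; mantle fills any gap and the z_c terms cancel.
Column 1: 3.78×2270 + 21.1×2846 + 21.8×2961 + (z_c − 46.68)×3390
Column 2: 3.38×0 + 12.2×2808 + 17.9×ρ + (z_c − 3.38 − 30.1)×3390
The z_c×3390 term appears on both sides and cancels. Collect the known terms of each column as K = Σ(ρt)_known − 3390 × (depth of known layers): K_1 = 133181 − 3390×46.68 = −25064.2; K_2 = 34257.6 − 3390×(3.38 + 30.1) = −79239.6.
Balance: K_1 = K_2 + 17.9×ρ, so ρ = (K_1 − K_2)/17.9 = 54175.4/17.9 = 3030 kg/m³.

3030 kg/m³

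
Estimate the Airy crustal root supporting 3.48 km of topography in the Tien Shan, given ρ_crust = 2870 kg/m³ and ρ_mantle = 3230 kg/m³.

By Archimedes' principle applied to the lithosphere: the weight of the topography is balanced by the buoyancy of the root, ρ_c h = (ρ_m − ρ_c) r.
r = h · ρ_c / (ρ_m − ρ_c) = 3.48 km × 2870 / (3230 − 2870) = 27.7 km.

27.7 km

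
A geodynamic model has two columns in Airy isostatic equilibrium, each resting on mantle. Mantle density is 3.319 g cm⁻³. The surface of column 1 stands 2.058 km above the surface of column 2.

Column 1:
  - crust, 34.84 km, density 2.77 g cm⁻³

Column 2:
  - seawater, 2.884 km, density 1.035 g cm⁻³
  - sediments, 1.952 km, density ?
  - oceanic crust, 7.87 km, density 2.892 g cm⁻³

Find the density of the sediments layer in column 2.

Take the compensation level at the base of the deeper column (depth z_c below the surface of column 1) and equate Σ ρ_i t_i down to z_c; mantle fills any gap and the z_c terms cancel.
Column 1: 34.84×2.77 + (z_c − 34.84)×3.319
Column 2: 2.058×0 + 2.884×1.035 + 1.952×ρ + 7.87×2.892 + (z_c − 2.058 − 12.706)×3.319
The z_c×3.319 term appears on both sides and cancels. Collect the known terms of each column as K = Σ(ρt)_known − 3.319 × (depth of known layers): K_1 = 96.5068 − 3.319×34.84 = −19.12716; K_2 = 25.74498 − 3.319×(2.058 + 12.706) = −23.256736.
Balance: K_1 = K_2 + 1.952×ρ, so ρ = (K_1 − K_2)/1.952 = 4.12958/1.952 = 2.12 g cm⁻³.

2.12 g cm⁻³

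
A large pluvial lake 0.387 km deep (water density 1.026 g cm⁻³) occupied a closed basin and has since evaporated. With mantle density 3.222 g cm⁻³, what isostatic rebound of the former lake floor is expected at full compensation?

0.123 km

u = d ρ_w/ρ_m = 0.387 km × 1.026/3.222 = 0.123 km.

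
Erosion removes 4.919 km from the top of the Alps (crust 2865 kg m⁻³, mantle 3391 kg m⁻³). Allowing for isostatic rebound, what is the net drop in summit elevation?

Rebound u = e ρ_c/ρ_m = 4.919 km × 2865/3391 = 4.156 km.
Net surface drop = e − u = 4.919 km − 4.156 km = e (ρ_m − ρ_c)/ρ_m = 0.763 km.

0.763 km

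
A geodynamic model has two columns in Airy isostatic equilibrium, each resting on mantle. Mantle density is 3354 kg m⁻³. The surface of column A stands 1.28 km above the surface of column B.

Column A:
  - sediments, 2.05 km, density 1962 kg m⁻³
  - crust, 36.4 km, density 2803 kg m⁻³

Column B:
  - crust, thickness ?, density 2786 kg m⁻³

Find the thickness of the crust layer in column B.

Take the compensation level at the base of the deeper column (depth z_c below the surface of column A) and equate Σ ρ_i t_i down to z_c; mantle fills any gap and the z_c terms cancel.
Column A: 2.05×1962 + 36.4×2803 + (z_c − 38.45)×3354
Column B: 1.28×0 + x×2786 + (z_c − 1.28 − 0 − x)×3354
The z_c×3354 term appears on both sides and cancels. Collect the known terms of each column as K = Σ(ρt)_known − 3354 × (depth of known layers): K_A = 106051.3 − 3354×38.45 = −22910; K_B = 0 − 3354×(1.28 + 0) = −4293.12.
Balance: K_A = K_B − x×(3354 − 2786), so x = (K_B − K_A)/(3354 − 2786) = 18616.9/568 = 32.8 km.

32.8 km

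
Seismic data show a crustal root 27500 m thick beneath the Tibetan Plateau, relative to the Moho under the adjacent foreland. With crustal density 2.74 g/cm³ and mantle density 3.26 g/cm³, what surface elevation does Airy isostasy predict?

Balancing pressure at the compensation depth: ρ_c h = (ρ_m − ρ_c) r.
h = r (ρ_m − ρ_c) / ρ_c = 27500 m × (3.26 − 2.74) / 2.74 = 5220 m.

5220 m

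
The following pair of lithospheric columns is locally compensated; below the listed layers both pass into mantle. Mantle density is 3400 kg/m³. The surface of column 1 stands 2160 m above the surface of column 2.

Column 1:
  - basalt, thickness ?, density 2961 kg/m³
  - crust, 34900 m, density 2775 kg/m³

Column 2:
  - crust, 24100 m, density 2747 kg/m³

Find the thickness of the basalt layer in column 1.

2890 m

Take the compensation level at the base of the deeper column (depth z_c below the surface of column 1) and equate Σ ρ_i t_i down to z_c; mantle fills any gap and the z_c terms cancel.
Column 1: x×2961 + 34900×2775 + (z_c − 34900 − x)×3400
Column 2: 2160×0 + 24100×2747 + (z_c − 2160 − 24100)×3400
The z_c×3400 term appears on both sides and cancels. Collect the known terms of each column as K = Σ(ρt)_known − 3400 × (depth of known layers): K_1 = 96847500 − 3400×34900 = −21812500; K_2 = 66202700 − 3400×(2160 + 24100) = −23081300.
Balance: K_1 − x×(3400 − 2961) = K_2, so x = (K_1 − K_2)/(3400 − 2961) = 1268800/439 = 2890 m.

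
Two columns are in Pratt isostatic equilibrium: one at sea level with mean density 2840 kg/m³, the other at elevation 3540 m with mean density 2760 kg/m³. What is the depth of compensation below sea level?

122000 m

ρ_ref D = ρ (D + h) → D (ρ_ref − ρ) = ρ h.
D = ρ h/(ρ_ref − ρ) = 2760 × 3540 m/(2840 − 2760) = 122000 m.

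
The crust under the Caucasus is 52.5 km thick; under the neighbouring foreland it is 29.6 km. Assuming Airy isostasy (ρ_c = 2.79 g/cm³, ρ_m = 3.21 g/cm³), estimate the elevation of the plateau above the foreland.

Excess crust Δ = 52.5 km − 29.6 km = 22.9 km, split between elevation h and root r with h + r = Δ.
Airy balance ρ_c h = (ρ_m − ρ_c) r gives r = h ρ_c/(ρ_m − ρ_c), so h (1 + ρ_c/(ρ_m − ρ_c)) = Δ, i.e. h = Δ (ρ_m − ρ_c)/ρ_m.
h = 22.9 km × 0.42/3.21 = 3 km.

3 km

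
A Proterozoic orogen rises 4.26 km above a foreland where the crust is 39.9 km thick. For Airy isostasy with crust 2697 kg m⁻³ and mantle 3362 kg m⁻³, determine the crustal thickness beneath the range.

Root depth r = h ρ_c / (ρ_m − ρ_c) = 4.26 km × 2697 / 665 = 17.28 km.
Total thickness = T + h + r = 39.9 km + 4.26 km + 17.28 km = 61.4 km.

61.4 km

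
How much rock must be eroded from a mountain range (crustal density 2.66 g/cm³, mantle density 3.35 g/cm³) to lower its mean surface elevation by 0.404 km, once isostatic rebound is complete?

1.96 km

Net drop Δ = e − u = e − e ρ_c/ρ_m = e (ρ_m − ρ_c)/ρ_m.
e = Δ ρ_m/(ρ_m − ρ_c) = 0.404 km × 3.35/0.69 = 1.96 km.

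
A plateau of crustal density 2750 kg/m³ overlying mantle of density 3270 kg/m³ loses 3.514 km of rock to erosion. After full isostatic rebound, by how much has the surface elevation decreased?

0.559 km

Rebound u = e ρ_c/ρ_m = 3.514 km × 2750/3270 = 2.955 km.
Net surface drop = e − u = 3.514 km − 2.955 km = e (ρ_m − ρ_c)/ρ_m = 0.559 km.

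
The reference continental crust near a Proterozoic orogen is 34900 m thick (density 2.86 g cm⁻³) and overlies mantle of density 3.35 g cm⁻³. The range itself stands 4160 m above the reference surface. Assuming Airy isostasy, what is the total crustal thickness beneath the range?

Root depth r = h ρ_c / (ρ_m − ρ_c) = 4160 m × 2.86 / 0.49 = 24280 m.
Total thickness = T + h + r = 34900 m + 4160 m + 24280 m = 63300 m.

63300 m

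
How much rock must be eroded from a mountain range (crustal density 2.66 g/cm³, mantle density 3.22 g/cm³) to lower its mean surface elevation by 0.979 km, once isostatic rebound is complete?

5.63 km

Net drop Δ = e − u = e − e ρ_c/ρ_m = e (ρ_m − ρ_c)/ρ_m.
e = Δ ρ_m/(ρ_m − ρ_c) = 0.979 km × 3.22/0.56 = 5.63 km.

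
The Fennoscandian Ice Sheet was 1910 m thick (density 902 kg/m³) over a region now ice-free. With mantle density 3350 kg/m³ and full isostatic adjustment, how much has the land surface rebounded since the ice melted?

Removing the load lets mantle flow back in; uplift u satisfies ρ_ice t = ρ_m u.
u = t ρ_ice/ρ_m = 1910 m × 902/3350 = 514 m.

514 m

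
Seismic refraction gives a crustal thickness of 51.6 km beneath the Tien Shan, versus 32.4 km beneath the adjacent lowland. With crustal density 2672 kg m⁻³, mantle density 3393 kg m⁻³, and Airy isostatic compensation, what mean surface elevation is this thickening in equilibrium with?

Excess crust Δ = 51.6 km − 32.4 km = 19.2 km, split between elevation h and root r with h + r = Δ.
Airy balance ρ_c h = (ρ_m − ρ_c) r gives r = h ρ_c/(ρ_m − ρ_c), so h (1 + ρ_c/(ρ_m − ρ_c)) = Δ, i.e. h = Δ (ρ_m − ρ_c)/ρ_m.
h = 19.2 km × 721/3393 = 4.08 km.

4.08 km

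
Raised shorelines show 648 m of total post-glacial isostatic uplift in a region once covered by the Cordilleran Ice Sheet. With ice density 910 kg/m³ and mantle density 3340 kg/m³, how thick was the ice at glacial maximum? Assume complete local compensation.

2380 m

u = t ρ_ice/ρ_m → t = u ρ_m/ρ_ice = 648 m × 3340/910 = 2380 m.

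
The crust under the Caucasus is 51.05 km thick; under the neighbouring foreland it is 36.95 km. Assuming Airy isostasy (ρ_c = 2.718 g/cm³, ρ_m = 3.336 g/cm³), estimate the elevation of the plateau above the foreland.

2.61 km

Excess crust Δ = 51.05 km − 36.95 km = 14.1 km, split between elevation h and root r with h + r = Δ.
Airy balance ρ_c h = (ρ_m − ρ_c) r gives r = h ρ_c/(ρ_m − ρ_c), so h (1 + ρ_c/(ρ_m − ρ_c)) = Δ, i.e. h = Δ (ρ_m − ρ_c)/ρ_m.
h = 14.1 km × 0.618/3.336 = 2.61 km.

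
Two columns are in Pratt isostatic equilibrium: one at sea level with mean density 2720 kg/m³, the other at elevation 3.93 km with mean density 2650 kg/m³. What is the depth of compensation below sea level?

ρ_ref D = ρ (D + h) → D (ρ_ref − ρ) = ρ h.
D = ρ h/(ρ_ref − ρ) = 2650 × 3.93 km/(2720 − 2650) = 149 km.

149 km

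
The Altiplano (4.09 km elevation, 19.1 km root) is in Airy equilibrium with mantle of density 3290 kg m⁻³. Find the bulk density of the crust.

ρ_c h = (ρ_m − ρ_c) r → ρ_c (h + r) = ρ_m r → ρ_c = ρ_m r / (h + r).
ρ_c = 3290 × 19.1 km / (4.09 km + 19.1 km) = 2710 kg m⁻³.

2710 kg m⁻³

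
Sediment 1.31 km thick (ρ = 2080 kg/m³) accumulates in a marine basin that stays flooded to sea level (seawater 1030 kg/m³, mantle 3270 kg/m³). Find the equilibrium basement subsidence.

Submarine loading: the sediment displaces seawater, and the subsidence is in turn flooded, so s (ρ_m − ρ_w) = t (ρ_sed − ρ_w).
s = 1.31 km × (2080 − 1030) / (3270 − 1030) = 0.614 km.

0.614 km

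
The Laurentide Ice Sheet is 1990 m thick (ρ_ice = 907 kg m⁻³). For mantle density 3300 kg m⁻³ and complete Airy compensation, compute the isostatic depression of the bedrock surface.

In Airy isostatic equilibrium: the ice load ρ_ice t is balanced by mantle displaced below, ρ_m s.
s = t ρ_ice / ρ_m = 1990 m × 907/3300 = 547 m.

547 m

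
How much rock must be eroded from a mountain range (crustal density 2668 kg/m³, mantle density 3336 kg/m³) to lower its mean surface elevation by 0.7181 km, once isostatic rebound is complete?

Net drop Δ = e − u = e − e ρ_c/ρ_m = e (ρ_m − ρ_c)/ρ_m.
e = Δ ρ_m/(ρ_m − ρ_c) = 0.7181 km × 3336/668 = 3.59 km.

3.59 km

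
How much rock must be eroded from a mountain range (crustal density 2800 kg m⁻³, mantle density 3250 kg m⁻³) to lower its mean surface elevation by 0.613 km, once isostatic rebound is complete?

4.43 km

Net drop Δ = e − u = e − e ρ_c/ρ_m = e (ρ_m − ρ_c)/ρ_m.
e = Δ ρ_m/(ρ_m − ρ_c) = 0.613 km × 3250/450 = 4.43 km.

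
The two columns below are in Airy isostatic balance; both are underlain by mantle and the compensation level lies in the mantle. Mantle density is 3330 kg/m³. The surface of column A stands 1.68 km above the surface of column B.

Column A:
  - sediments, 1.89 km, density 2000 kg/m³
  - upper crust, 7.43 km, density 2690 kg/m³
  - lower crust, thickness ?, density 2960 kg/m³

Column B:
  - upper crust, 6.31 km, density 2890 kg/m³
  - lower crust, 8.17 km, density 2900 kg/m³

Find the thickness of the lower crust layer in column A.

Take the compensation level at the base of the deeper column (depth z_c below the surface of column A) and equate Σ ρ_i t_i down to z_c; mantle fills any gap and the z_c terms cancel.
Column A: 1.89×2000 + 7.43×2690 + x×2960 + (z_c − 9.32 − x)×3330
Column B: 1.68×0 + 6.31×2890 + 8.17×2900 + (z_c − 1.68 − 14.48)×3330
The z_c×3330 term appears on both sides and cancels. Collect the known terms of each column as K = Σ(ρt)_known − 3330 × (depth of known layers): K_A = 23766.7 − 3330×9.32 = −7268.9; K_B = 41928.9 − 3330×(1.68 + 14.48) = −11883.9.
Balance: K_A − x×(3330 − 2960) = K_B, so x = (K_A − K_B)/(3330 − 2960) = 4615/370 = 12.5 km.

12.5 km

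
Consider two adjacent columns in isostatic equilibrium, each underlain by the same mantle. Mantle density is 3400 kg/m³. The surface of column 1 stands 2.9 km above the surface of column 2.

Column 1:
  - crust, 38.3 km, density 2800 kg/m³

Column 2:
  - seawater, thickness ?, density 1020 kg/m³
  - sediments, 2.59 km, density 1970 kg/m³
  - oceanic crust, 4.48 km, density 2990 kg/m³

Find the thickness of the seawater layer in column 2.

Take the compensation level at the base of the deeper column (depth z_c below the surface of column 1) and equate Σ ρ_i t_i down to z_c; mantle fills any gap and the z_c terms cancel.
Column 1: 38.3×2800 + (z_c − 38.3)×3400
Column 2: 2.9×0 + x×1020 + 2.59×1970 + 4.48×2990 + (z_c − 2.9 − 7.07 − x)×3400
The z_c×3400 term appears on both sides and cancels. Collect the known terms of each column as K = Σ(ρt)_known − 3400 × (depth of known layers): K_1 = 107240 − 3400×38.3 = −22980; K_2 = 18497.5 − 3400×(2.9 + 7.07) = −15400.5.
Balance: K_1 = K_2 − x×(3400 − 1020), so x = (K_2 − K_1)/(3400 − 1020) = 7579.5/2380 = 3.18 km.

3.18 km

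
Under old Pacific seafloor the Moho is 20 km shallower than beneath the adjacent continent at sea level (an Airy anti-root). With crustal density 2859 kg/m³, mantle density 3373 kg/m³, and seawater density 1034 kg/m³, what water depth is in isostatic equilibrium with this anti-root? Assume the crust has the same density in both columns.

Replacing a thickness d of crust by seawater at the top must be balanced by replacing crust with mantle at the base: d (ρ_c − ρ_w) = a (ρ_m − ρ_c).
d = a (ρ_m − ρ_c)/(ρ_c − ρ_w) = 20 km × 514/1825 = 5.63 km.

5.63 km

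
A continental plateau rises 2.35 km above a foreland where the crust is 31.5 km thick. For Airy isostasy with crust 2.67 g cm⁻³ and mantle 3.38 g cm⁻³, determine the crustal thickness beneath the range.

42.7 km

Root depth r = h ρ_c / (ρ_m − ρ_c) = 2.35 km × 2.67 / 0.71 = 8.837 km.
Total thickness = T + h + r = 31.5 km + 2.35 km + 8.837 km = 42.7 km.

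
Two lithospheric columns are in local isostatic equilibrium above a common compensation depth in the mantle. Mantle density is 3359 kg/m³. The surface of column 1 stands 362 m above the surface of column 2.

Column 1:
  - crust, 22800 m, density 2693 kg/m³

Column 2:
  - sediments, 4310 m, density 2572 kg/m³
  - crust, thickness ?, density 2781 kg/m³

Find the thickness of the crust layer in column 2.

18300 m

Take the compensation level at the base of the deeper column (depth z_c below the surface of column 1) and equate Σ ρ_i t_i down to z_c; mantle fills any gap and the z_c terms cancel.
Column 1: 22800×2693 + (z_c − 22800)×3359
Column 2: 362×0 + 4310×2572 + x×2781 + (z_c − 362 − 4310 − x)×3359
The z_c×3359 term appears on both sides and cancels. Collect the known terms of each column as K = Σ(ρt)_known − 3359 × (depth of known layers): K_1 = 61400400 − 3359×22800 = −15184800; K_2 = 11085320 − 3359×(362 + 4310) = −4607928.
Balance: K_1 = K_2 − x×(3359 − 2781), so x = (K_2 − K_1)/(3359 − 2781) = 10576900/578 = 18300 m.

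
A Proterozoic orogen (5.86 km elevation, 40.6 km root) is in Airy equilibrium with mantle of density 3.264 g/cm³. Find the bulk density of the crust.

2.85 g/cm³

ρ_c h = (ρ_m − ρ_c) r → ρ_c (h + r) = ρ_m r → ρ_c = ρ_m r / (h + r).
ρ_c = 3.264 × 40.6 km / (5.86 km + 40.6 km) = 2.85 g/cm³.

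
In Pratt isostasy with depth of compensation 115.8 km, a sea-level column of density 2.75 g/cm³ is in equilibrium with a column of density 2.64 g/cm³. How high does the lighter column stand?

ρ_ref D = ρ (D + h) → h = D (ρ_ref − ρ)/ρ.
h = 115.8 km × (2.75 − 2.64)/2.64 = 4.83 km.

4.83 km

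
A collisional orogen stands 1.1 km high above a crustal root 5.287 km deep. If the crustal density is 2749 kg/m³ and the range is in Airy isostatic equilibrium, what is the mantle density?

3320 kg/m³

Airy balance: ρ_c h = (ρ_m − ρ_c) r → ρ_m = ρ_c (1 + h/r).
ρ_m = 2749 × (1 + 1.1 km/5.287 km) = 3320 kg/m³.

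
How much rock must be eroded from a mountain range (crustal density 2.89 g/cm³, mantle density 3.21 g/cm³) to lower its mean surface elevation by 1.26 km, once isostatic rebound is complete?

Net drop Δ = e − u = e − e ρ_c/ρ_m = e (ρ_m − ρ_c)/ρ_m.
e = Δ ρ_m/(ρ_m − ρ_c) = 1.26 km × 3.21/0.32 = 12.6 km.

12.6 km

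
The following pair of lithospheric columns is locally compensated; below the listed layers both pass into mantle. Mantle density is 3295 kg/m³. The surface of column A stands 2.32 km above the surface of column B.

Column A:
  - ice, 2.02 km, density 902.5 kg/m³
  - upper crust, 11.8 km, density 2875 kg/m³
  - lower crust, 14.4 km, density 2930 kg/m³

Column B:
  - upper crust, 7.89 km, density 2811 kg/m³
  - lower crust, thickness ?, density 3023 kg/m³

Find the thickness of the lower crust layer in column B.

Take the compensation level at the base of the deeper column (depth z_c below the surface of column A) and equate Σ ρ_i t_i down to z_c; mantle fills any gap and the z_c terms cancel.
Column A: 2.02×902.5 + 11.8×2875 + 14.4×2930 + (z_c − 28.22)×3295
Column B: 2.32×0 + 7.89×2811 + x×3023 + (z_c − 2.32 − 7.89 − x)×3295
The z_c×3295 term appears on both sides and cancels. Collect the known terms of each column as K = Σ(ρt)_known − 3295 × (depth of known layers): K_A = 77940.05 − 3295×28.22 = −15044.85; K_B = 22178.79 − 3295×(2.32 + 7.89) = −11463.16.
Balance: K_A = K_B − x×(3295 − 3023), so x = (K_B − K_A)/(3295 − 3023) = 3581.69/272 = 13.2 km.

13.2 km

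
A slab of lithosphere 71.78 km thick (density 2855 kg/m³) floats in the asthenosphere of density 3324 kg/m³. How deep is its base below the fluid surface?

61.7 km

Draft d = t ρ_obj/ρ_fluid = 71.78 km × 2855/3324 = 61.7 km.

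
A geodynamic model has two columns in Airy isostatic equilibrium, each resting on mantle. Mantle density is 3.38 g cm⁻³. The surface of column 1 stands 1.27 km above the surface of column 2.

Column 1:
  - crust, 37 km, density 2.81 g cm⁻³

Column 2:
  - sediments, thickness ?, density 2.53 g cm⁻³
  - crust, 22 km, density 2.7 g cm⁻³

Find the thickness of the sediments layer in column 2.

Take the compensation level at the base of the deeper column (depth z_c below the surface of column 1) and equate Σ ρ_i t_i down to z_c; mantle fills any gap and the z_c terms cancel.
Column 1: 37×2.81 + (z_c − 37)×3.38
Column 2: 1.27×0 + x×2.53 + 22×2.7 + (z_c − 1.27 − 22 − x)×3.38
The z_c×3.38 term appears on both sides and cancels. Collect the known terms of each column as K = Σ(ρt)_known − 3.38 × (depth of known layers): K_1 = 103.97 − 3.38×37 = −21.09; K_2 = 59.4 − 3.38×(1.27 + 22) = −19.2526.
Balance: K_1 = K_2 − x×(3.38 − 2.53), so x = (K_2 − K_1)/(3.38 − 2.53) = 1.8374/0.85 = 2.16 km.

2.16 km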